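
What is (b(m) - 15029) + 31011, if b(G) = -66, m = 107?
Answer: 15916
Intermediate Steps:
(b(m) - 15029) + 31011 = (-66 - 15029) + 31011 = -15095 + 31011 = 15916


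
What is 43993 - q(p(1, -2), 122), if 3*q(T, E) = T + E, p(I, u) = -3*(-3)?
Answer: 131848/3 ≈ 43949.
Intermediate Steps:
p(I, u) = 9
q(T, E) = E/3 + T/3 (q(T, E) = (T + E)/3 = (E + T)/3 = E/3 + T/3)
43993 - q(p(1, -2), 122) = 43993 - ((⅓)*122 + (⅓)*9) = 43993 - (122/3 + 3) = 43993 - 1*131/3 = 43993 - 131/3 = 131848/3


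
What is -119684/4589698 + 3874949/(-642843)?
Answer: -8930891848507/1475227615707 ≈ -6.0539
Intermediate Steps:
-119684/4589698 + 3874949/(-642843) = -119684*1/4589698 + 3874949*(-1/642843) = -59842/2294849 - 3874949/642843 = -8930891848507/1475227615707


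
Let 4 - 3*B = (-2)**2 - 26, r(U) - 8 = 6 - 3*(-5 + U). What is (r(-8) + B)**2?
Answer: 34225/9 ≈ 3802.8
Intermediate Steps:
r(U) = 29 - 3*U (r(U) = 8 + (6 - 3*(-5 + U)) = 8 + (6 - (-15 + 3*U)) = 8 + (6 + (15 - 3*U)) = 8 + (21 - 3*U) = 29 - 3*U)
B = 26/3 (B = 4/3 - ((-2)**2 - 26)/3 = 4/3 - (4 - 26)/3 = 4/3 - 1/3*(-22) = 4/3 + 22/3 = 26/3 ≈ 8.6667)
(r(-8) + B)**2 = ((29 - 3*(-8)) + 26/3)**2 = ((29 + 24) + 26/3)**2 = (53 + 26/3)**2 = (185/3)**2 = 34225/9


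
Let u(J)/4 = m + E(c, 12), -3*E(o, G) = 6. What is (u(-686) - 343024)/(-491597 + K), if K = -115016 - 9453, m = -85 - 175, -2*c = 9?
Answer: 4196/7513 ≈ 0.55850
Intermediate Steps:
c = -9/2 (c = -½*9 = -9/2 ≈ -4.5000)
m = -260
E(o, G) = -2 (E(o, G) = -⅓*6 = -2)
K = -124469
u(J) = -1048 (u(J) = 4*(-260 - 2) = 4*(-262) = -1048)
(u(-686) - 343024)/(-491597 + K) = (-1048 - 343024)/(-491597 - 124469) = -344072/(-616066) = -344072*(-1/616066) = 4196/7513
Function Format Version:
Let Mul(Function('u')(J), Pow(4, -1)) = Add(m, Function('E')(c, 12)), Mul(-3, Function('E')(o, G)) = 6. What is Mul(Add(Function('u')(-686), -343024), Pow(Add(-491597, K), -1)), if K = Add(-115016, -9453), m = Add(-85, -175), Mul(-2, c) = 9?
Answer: Rational(4196, 7513) ≈ 0.55850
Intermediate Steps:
c = Rational(-9, 2) (c = Mul(Rational(-1, 2), 9) = Rational(-9, 2) ≈ -4.5000)
m = -260
Function('E')(o, G) = -2 (Function('E')(o, G) = Mul(Rational(-1, 3), 6) = -2)
K = -124469
Function('u')(J) = -1048 (Function('u')(J) = Mul(4, Add(-260, -2)) = Mul(4, -262) = -1048)
Mul(Add(Function('u')(-686), -343024), Pow(Add(-491597, K), -1)) = Mul(Add(-1048, -343024), Pow(Add(-491597, -124469), -1)) = Mul(-344072, Pow(-616066, -1)) = Mul(-344072, Rational(-1, 616066)) = Rational(4196, 7513)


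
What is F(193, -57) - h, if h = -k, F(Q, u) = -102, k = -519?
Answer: -621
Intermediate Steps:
h = 519 (h = -1*(-519) = 519)
F(193, -57) - h = -102 - 1*519 = -102 - 519 = -621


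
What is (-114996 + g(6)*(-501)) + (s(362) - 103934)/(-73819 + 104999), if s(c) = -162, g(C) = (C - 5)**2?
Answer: -900325139/7795 ≈ -1.1550e+5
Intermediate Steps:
g(C) = (-5 + C)**2
(-114996 + g(6)*(-501)) + (s(362) - 103934)/(-73819 + 104999) = (-114996 + (-5 + 6)**2*(-501)) + (-162 - 103934)/(-73819 + 104999) = (-114996 + 1**2*(-501)) - 104096/31180 = (-114996 + 1*(-501)) - 104096*1/31180 = (-114996 - 501) - 26024/7795 = -115497 - 26024/7795 = -900325139/7795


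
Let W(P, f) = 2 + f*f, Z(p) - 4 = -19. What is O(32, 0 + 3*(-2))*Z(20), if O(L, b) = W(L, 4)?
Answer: -270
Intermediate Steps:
Z(p) = -15 (Z(p) = 4 - 19 = -15)
W(P, f) = 2 + f**2
O(L, b) = 18 (O(L, b) = 2 + 4**2 = 2 + 16 = 18)
O(32, 0 + 3*(-2))*Z(20) = 18*(-15) = -270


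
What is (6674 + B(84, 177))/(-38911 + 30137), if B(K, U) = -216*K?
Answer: 5735/4387 ≈ 1.3073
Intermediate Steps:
(6674 + B(84, 177))/(-38911 + 30137) = (6674 - 216*84)/(-38911 + 30137) = (6674 - 18144)/(-8774) = -11470*(-1/8774) = 5735/4387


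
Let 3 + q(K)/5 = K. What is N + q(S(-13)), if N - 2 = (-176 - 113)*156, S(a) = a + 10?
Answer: -45112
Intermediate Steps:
S(a) = 10 + a
q(K) = -15 + 5*K
N = -45082 (N = 2 + (-176 - 113)*156 = 2 - 289*156 = 2 - 45084 = -45082)
N + q(S(-13)) = -45082 + (-15 + 5*(10 - 13)) = -45082 + (-15 + 5*(-3)) = -45082 + (-15 - 15) = -45082 - 30 = -45112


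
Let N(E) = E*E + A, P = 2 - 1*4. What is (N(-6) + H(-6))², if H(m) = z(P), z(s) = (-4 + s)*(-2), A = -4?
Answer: 1936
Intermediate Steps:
P = -2 (P = 2 - 4 = -2)
N(E) = -4 + E² (N(E) = E*E - 4 = E² - 4 = -4 + E²)
z(s) = 8 - 2*s
H(m) = 12 (H(m) = 8 - 2*(-2) = 8 + 4 = 12)
(N(-6) + H(-6))² = ((-4 + (-6)²) + 12)² = ((-4 + 36) + 12)² = (32 + 12)² = 44² = 1936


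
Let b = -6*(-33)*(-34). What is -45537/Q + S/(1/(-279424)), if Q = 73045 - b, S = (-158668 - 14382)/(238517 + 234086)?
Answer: 3857541321003589/37702849531 ≈ 1.0231e+5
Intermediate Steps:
S = -173050/472603 ≈ -0.36616
b = -6732 (b = 198*(-34) = -6732)
Q = 79777 (Q = 73045 - 1*(-6732) = 73045 + 6732 = 79777)
-45537/Q + S/(1/(-279424)) = -45537/79777 - 173050/(472603*(1/(-279424))) = -45537*1/79777 - 173050/(472603*(-1/279424)) = -45537/79777 - 173050/472603*(-279424) = -45537/79777 + 48354323200/472603 = 3857541321003589/37702849531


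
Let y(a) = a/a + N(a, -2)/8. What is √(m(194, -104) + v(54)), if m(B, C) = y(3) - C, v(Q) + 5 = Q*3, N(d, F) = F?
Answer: √1047/2 ≈ 16.179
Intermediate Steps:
v(Q) = -5 + 3*Q (v(Q) = -5 + Q*3 = -5 + 3*Q)
y(a) = ¾ (y(a) = a/a - 2/8 = 1 - 2*⅛ = 1 - ¼ = ¾)
m(B, C) = ¾ - C
√(m(194, -104) + v(54)) = √((¾ - 1*(-104)) + (-5 + 3*54)) = √((¾ + 104) + (-5 + 162)) = √(419/4 + 157) = √(1047/4) = √1047/2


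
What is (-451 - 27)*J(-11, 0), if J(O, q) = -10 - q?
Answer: 4780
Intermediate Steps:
(-451 - 27)*J(-11, 0) = (-451 - 27)*(-10 - 1*0) = -478*(-10 + 0) = -478*(-10) = 4780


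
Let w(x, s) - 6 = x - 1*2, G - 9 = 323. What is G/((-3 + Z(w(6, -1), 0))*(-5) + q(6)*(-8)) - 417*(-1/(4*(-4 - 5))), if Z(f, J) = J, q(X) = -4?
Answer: -2549/564 ≈ -4.5195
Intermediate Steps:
G = 332 (G = 9 + 323 = 332)
w(x, s) = 4 + x (w(x, s) = 6 + (x - 1*2) = 6 + (x - 2) = 6 + (-2 + x) = 4 + x)
G/((-3 + Z(w(6, -1), 0))*(-5) + q(6)*(-8)) - 417*(-1/(4*(-4 - 5))) = 332/((-3 + 0)*(-5) - 4*(-8)) - 417*(-1/(4*(-4 - 5))) = 332/(-3*(-5) + 32) - 417/((-9*(-4))) = 332/(15 + 32) - 417/36 = 332/47 - 417*1/36 = 332*(1/47) - 139/12 = 332/47 - 139/12 = -2549/564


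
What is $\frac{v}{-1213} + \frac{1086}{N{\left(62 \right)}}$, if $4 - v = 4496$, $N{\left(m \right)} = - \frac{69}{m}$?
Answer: $- \frac{27121256}{27899} \approx -972.12$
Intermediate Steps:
$v = -4492$ ($v = 4 - 4496 = -4492$)
$\frac{v}{-1213} + \frac{1086}{N{\left(62 \right)}} = - \frac{4492}{-1213} + \frac{1086}{\left(-69\right) \frac{1}{62}} = \left(-4492\right) \left(- \frac{1}{1213}\right) + \frac{1086}{\left(-69\right) \frac{1}{62}} = \frac{4492}{1213} + \frac{1086}{- \frac{69}{62}} = \frac{4492}{1213} + 1086 \left(- \frac{62}{69}\right) = \frac{4492}{1213} - \frac{22444}{23} = - \frac{27121256}{27899}$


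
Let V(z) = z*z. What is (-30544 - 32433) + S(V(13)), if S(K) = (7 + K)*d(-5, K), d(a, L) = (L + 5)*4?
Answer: 59519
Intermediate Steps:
d(a, L) = 20 + 4*L (d(a, L) = (5 + L)*4 = 20 + 4*L)
V(z) = z²
S(K) = (7 + K)*(20 + 4*K)
(-30544 - 32433) + S(V(13)) = (-30544 - 32433) + 4*(5 + 13²)*(7 + 13²) = -62977 + 4*(5 + 169)*(7 + 169) = -62977 + 4*174*176 = -62977 + 122496 = 59519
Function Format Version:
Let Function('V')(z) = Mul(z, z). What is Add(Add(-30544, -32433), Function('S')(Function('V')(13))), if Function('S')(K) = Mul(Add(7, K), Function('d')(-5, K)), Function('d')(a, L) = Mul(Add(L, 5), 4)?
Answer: 59519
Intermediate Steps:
Function('d')(a, L) = Add(20, Mul(4, L)) (Function('d')(a, L) = Mul(Add(5, L), 4) = Add(20, Mul(4, L)))
Function('V')(z) = Pow(z, 2)
Function('S')(K) = Mul(Add(7, K), Add(20, Mul(4, K)))
Add(Add(-30544, -32433), Function('S')(Function('V')(13))) = Add(Add(-30544, -32433), Mul(4, Add(5, Pow(13, 2)), Add(7, Pow(13, 2)))) = Add(-62977, Mul(4, Add(5, 169), Add(7, 169))) = Add(-62977, Mul(4, 174, 176)) = Add(-62977, 122496) = 59519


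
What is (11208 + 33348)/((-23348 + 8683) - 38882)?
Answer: -14852/17849 ≈ -0.83209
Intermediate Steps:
(11208 + 33348)/((-23348 + 8683) - 38882) = 44556/(-14665 - 38882) = 44556/(-53547) = 44556*(-1/53547) = -14852/17849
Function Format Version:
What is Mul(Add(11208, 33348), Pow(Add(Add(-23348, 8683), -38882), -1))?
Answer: Rational(-14852, 17849) ≈ -0.83209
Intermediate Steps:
Mul(Add(11208, 33348), Pow(Add(Add(-23348, 8683), -38882), -1)) = Mul(44556, Pow(Add(-14665, -38882), -1)) = Mul(44556, Pow(-53547, -1)) = Mul(44556, Rational(-1, 53547)) = Rational(-14852, 17849)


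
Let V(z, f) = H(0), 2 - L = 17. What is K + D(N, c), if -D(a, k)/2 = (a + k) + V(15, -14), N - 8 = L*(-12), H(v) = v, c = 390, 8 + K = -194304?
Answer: -195468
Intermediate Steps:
K = -194312 (K = -8 - 194304 = -194312)
L = -15 (L = 2 - 1*17 = 2 - 17 = -15)
V(z, f) = 0
N = 188 (N = 8 - 15*(-12) = 8 + 180 = 188)
D(a, k) = -2*a - 2*k (D(a, k) = -2*((a + k) + 0) = -2*(a + k) = -2*a - 2*k)
K + D(N, c) = -194312 + (-2*188 - 2*390) = -194312 + (-376 - 780) = -194312 - 1156 = -195468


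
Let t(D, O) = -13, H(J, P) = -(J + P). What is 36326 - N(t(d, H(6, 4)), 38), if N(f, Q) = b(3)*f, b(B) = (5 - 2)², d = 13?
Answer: 36443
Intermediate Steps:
b(B) = 9 (b(B) = 3² = 9)
H(J, P) = -J - P
N(f, Q) = 9*f
36326 - N(t(d, H(6, 4)), 38) = 36326 - 9*(-13) = 36326 - 1*(-117) = 36326 + 117 = 36443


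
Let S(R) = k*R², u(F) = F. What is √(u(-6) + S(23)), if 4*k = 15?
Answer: 3*√879/2 ≈ 44.472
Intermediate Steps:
k = 15/4 (k = (¼)*15 = 15/4 ≈ 3.7500)
S(R) = 15*R²/4
√(u(-6) + S(23)) = √(-6 + (15/4)*23²) = √(-6 + (15/4)*529) = √(-6 + 7935/4) = √(7911/4) = 3*√879/2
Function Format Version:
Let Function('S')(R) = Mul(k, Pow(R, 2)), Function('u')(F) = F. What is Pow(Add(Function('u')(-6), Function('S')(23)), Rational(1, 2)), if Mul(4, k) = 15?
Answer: Mul(Rational(3, 2), Pow(879, Rational(1, 2))) ≈ 44.472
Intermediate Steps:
k = Rational(15, 4) (k = Mul(Rational(1, 4), 15) = Rational(15, 4) ≈ 3.7500)
Function('S')(R) = Mul(Rational(15, 4), Pow(R, 2))
Pow(Add(Function('u')(-6), Function('S')(23)), Rational(1, 2)) = Pow(Add(-6, Mul(Rational(15, 4), Pow(23, 2))), Rational(1, 2)) = Pow(Add(-6, Mul(Rational(15, 4), 529)), Rational(1, 2)) = Pow(Add(-6, Rational(7935, 4)), Rational(1, 2)) = Pow(Rational(7911, 4), Rational(1, 2)) = Mul(Rational(3, 2), Pow(879, Rational(1, 2)))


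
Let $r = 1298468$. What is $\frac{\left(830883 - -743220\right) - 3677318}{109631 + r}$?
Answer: $- \frac{2103215}{1408099} \approx -1.4937$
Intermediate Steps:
$\frac{\left(830883 - -743220\right) - 3677318}{109631 + r} = \frac{\left(830883 - -743220\right) - 3677318}{109631 + 1298468} = \frac{\left(830883 + 743220\right) - 3677318}{1408099} = \left(1574103 - 3677318\right) \frac{1}{1408099} = \left(-2103215\right) \frac{1}{1408099} = - \frac{2103215}{1408099}$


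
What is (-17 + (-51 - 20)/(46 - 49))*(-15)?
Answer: -100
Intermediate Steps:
(-17 + (-51 - 20)/(46 - 49))*(-15) = (-17 - 71/(-3))*(-15) = (-17 - 71*(-⅓))*(-15) = (-17 + 71/3)*(-15) = (20/3)*(-15) = -100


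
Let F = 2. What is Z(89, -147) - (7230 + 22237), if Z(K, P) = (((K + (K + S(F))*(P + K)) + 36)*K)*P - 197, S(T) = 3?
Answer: 68145849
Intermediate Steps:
Z(K, P) = -197 + K*P*(36 + K + (3 + K)*(K + P)) (Z(K, P) = (((K + (K + 3)*(P + K)) + 36)*K)*P - 197 = (((K + (3 + K)*(K + P)) + 36)*K)*P - 197 = ((36 + K + (3 + K)*(K + P))*K)*P - 197 = (K*(36 + K + (3 + K)*(K + P)))*P - 197 = K*P*(36 + K + (3 + K)*(K + P)) - 197 = -197 + K*P*(36 + K + (3 + K)*(K + P)))
Z(89, -147) - (7230 + 22237) = (-197 - 147*89**3 + 89**2*(-147)**2 + 3*89*(-147)**2 + 4*(-147)*89**2 + 36*89*(-147)) - (7230 + 22237) = (-197 - 147*704969 + 7921*21609 + 3*89*21609 + 4*(-147)*7921 - 470988) - 1*29467 = (-197 - 103630443 + 171164889 + 5769603 - 4657548 - 470988) - 29467 = 68175316 - 29467 = 68145849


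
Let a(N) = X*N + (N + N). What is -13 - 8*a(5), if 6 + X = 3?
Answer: 27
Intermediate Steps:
X = -3 (X = -6 + 3 = -3)
a(N) = -N (a(N) = -3*N + (N + N) = -3*N + 2*N = -N)
-13 - 8*a(5) = -13 - (-8)*5 = -13 - 8*(-5) = -13 + 40 = 27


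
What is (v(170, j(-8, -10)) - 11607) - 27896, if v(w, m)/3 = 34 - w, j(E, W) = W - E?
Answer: -39911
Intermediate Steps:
v(w, m) = 102 - 3*w (v(w, m) = 3*(34 - w) = 102 - 3*w)
(v(170, j(-8, -10)) - 11607) - 27896 = ((102 - 3*170) - 11607) - 27896 = ((102 - 510) - 11607) - 27896 = (-408 - 11607) - 27896 = -12015 - 27896 = -39911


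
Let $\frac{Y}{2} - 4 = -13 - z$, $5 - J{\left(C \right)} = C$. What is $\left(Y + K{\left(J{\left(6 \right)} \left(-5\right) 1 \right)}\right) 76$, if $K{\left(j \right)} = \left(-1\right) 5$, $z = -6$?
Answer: $-836$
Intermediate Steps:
$J{\left(C \right)} = 5 - C$
$K{\left(j \right)} = -5$
$Y = -6$ ($Y = 8 + 2 \left(-13 - -6\right) = 8 + 2 \left(-13 + 6\right) = 8 + 2 \left(-7\right) = 8 - 14 = -6$)
$\left(Y + K{\left(J{\left(6 \right)} \left(-5\right) 1 \right)}\right) 76 = \left(-6 - 5\right) 76 = \left(-11\right) 76 = -836$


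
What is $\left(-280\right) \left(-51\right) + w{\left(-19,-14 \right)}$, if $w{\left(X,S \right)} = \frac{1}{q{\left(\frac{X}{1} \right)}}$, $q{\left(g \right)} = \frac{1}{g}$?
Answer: $14261$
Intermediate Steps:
$w{\left(X,S \right)} = X$ ($w{\left(X,S \right)} = \frac{1}{\frac{1}{X 1^{-1}}} = \frac{1}{\frac{1}{X 1}} = \frac{1}{\frac{1}{X}} = X$)
$\left(-280\right) \left(-51\right) + w{\left(-19,-14 \right)} = \left(-280\right) \left(-51\right) - 19 = 14280 - 19 = 14261$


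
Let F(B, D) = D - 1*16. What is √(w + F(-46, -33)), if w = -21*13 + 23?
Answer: I*√299 ≈ 17.292*I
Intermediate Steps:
F(B, D) = -16 + D (F(B, D) = D - 16 = -16 + D)
w = -250 (w = -273 + 23 = -250)
√(w + F(-46, -33)) = √(-250 + (-16 - 33)) = √(-250 - 49) = √(-299) = I*√299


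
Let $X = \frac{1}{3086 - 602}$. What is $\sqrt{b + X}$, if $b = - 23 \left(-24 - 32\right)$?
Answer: $\frac{\sqrt{220758117}}{414} \approx 35.889$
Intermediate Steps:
$b = 1288$ ($b = \left(-23\right) \left(-56\right) = 1288$)
$X = \frac{1}{2484} \approx 0.00040258$
$\sqrt{b + X} = \sqrt{1288 + \frac{1}{2484}} = \sqrt{\frac{3199393}{2484}} = \frac{\sqrt{220758117}}{414}$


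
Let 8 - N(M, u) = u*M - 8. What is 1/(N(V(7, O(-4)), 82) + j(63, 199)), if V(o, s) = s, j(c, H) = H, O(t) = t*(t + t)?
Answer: -1/2409 ≈ -0.00041511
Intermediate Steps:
O(t) = 2*t² (O(t) = t*(2*t) = 2*t²)
N(M, u) = 16 - M*u (N(M, u) = 8 - (u*M - 8) = 8 - (M*u - 8) = 8 - (-8 + M*u) = 8 + (8 - M*u) = 16 - M*u)
1/(N(V(7, O(-4)), 82) + j(63, 199)) = 1/((16 - 1*2*(-4)²*82) + 199) = 1/((16 - 1*2*16*82) + 199) = 1/((16 - 1*32*82) + 199) = 1/((16 - 2624) + 199) = 1/(-2608 + 199) = 1/(-2409) = -1/2409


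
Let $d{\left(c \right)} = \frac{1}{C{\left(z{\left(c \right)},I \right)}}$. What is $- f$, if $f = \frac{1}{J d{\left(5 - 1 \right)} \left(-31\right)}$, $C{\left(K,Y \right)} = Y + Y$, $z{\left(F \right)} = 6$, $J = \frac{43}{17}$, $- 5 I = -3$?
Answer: $\frac{102}{6665} \approx 0.015304$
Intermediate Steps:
$I = \frac{3}{5}$ ($I = \left(- \frac{1}{5}\right) \left(-3\right) = \frac{3}{5} \approx 0.6$)
$J = \frac{43}{17}$ ($J = 43 \cdot \frac{1}{17} = \frac{43}{17} \approx 2.5294$)
$C{\left(K,Y \right)} = 2 Y$
$d{\left(c \right)} = \frac{5}{6}$ ($d{\left(c \right)} = \frac{1}{2 \cdot \frac{3}{5}} = \frac{1}{\frac{6}{5}} = \frac{5}{6}$)
$f = - \frac{102}{6665}$ ($f = \frac{1}{\frac{43}{17} \cdot \frac{5}{6} \left(-31\right)} = \frac{1}{\frac{215}{102} \left(-31\right)} = \frac{1}{- \frac{6665}{102}} = - \frac{102}{6665} \approx -0.015304$)
$- f = \left(-1\right) \left(- \frac{102}{6665}\right) = \frac{102}{6665}$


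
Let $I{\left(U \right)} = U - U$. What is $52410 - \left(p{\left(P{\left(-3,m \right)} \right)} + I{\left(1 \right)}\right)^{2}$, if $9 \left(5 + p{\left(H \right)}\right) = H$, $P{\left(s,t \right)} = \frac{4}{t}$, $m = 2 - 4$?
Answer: $\frac{4243001}{81} \approx 52383.0$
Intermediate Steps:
$m = -2$ ($m = 2 - 4 = -2$)
$p{\left(H \right)} = -5 + \frac{H}{9}$
$I{\left(U \right)} = 0$
$52410 - \left(p{\left(P{\left(-3,m \right)} \right)} + I{\left(1 \right)}\right)^{2} = 52410 - \left(\left(-5 + \frac{4 \frac{1}{-2}}{9}\right) + 0\right)^{2} = 52410 - \left(\left(-5 + \frac{4 \left(- \frac{1}{2}\right)}{9}\right) + 0\right)^{2} = 52410 - \left(\left(-5 + \frac{1}{9} \left(-2\right)\right) + 0\right)^{2} = 52410 - \left(\left(-5 - \frac{2}{9}\right) + 0\right)^{2} = 52410 - \left(- \frac{47}{9} + 0\right)^{2} = 52410 - \left(- \frac{47}{9}\right)^{2} = 52410 - \frac{2209}{81} = \frac{4243001}{81}$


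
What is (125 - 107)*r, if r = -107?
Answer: -1926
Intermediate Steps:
(125 - 107)*r = (125 - 107)*(-107) = 18*(-107) = -1926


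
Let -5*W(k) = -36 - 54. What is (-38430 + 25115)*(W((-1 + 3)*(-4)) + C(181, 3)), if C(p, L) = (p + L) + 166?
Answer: -4899920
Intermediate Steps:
C(p, L) = 166 + L + p (C(p, L) = (L + p) + 166 = 166 + L + p)
W(k) = 18 (W(k) = -(-36 - 54)/5 = -⅕*(-90) = 18)
(-38430 + 25115)*(W((-1 + 3)*(-4)) + C(181, 3)) = (-38430 + 25115)*(18 + (166 + 3 + 181)) = -13315*(18 + 350) = -13315*368 = -4899920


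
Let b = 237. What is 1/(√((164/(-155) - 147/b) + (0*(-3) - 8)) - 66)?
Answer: -808170/53457731 - I*√1451167195/53457731 ≈ -0.015118 - 0.0007126*I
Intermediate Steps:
1/(√((164/(-155) - 147/b) + (0*(-3) - 8)) - 66) = 1/(√((164/(-155) - 147/237) + (0*(-3) - 8)) - 66) = 1/(√((164*(-1/155) - 147*1/237) + (0 - 8)) - 66) = 1/(√((-164/155 - 49/79) - 8) - 66) = 1/(√(-20551/12245 - 8) - 66) = 1/(√(-118511/12245) - 66) = 1/(I*√1451167195/12245 - 66) = 1/(-66 + I*√1451167195/12245)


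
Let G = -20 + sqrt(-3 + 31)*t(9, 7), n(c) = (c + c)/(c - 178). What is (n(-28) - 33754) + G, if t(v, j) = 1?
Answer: -3478694/103 + 2*sqrt(7) ≈ -33768.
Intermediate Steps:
n(c) = 2*c/(-178 + c) (n(c) = (2*c)/(-178 + c) = 2*c/(-178 + c))
G = -20 + 2*sqrt(7) (G = -20 + sqrt(-3 + 31)*1 = -20 + sqrt(28)*1 = -20 + (2*sqrt(7))*1 = -20 + 2*sqrt(7) ≈ -14.708)
(n(-28) - 33754) + G = (2*(-28)/(-178 - 28) - 33754) + (-20 + 2*sqrt(7)) = (2*(-28)/(-206) - 33754) + (-20 + 2*sqrt(7)) = (2*(-28)*(-1/206) - 33754) + (-20 + 2*sqrt(7)) = (28/103 - 33754) + (-20 + 2*sqrt(7)) = -3476634/103 + (-20 + 2*sqrt(7)) = -3478694/103 + 2*sqrt(7)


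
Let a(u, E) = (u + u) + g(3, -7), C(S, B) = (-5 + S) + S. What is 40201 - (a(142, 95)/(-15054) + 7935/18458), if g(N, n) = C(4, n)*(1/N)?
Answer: 930867191681/23155561 ≈ 40201.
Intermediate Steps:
C(S, B) = -5 + 2*S
g(N, n) = 3/N (g(N, n) = (-5 + 2*4)*(1/N) = (-5 + 8)/N = 3/N)
a(u, E) = 1 + 2*u (a(u, E) = (u + u) + 3/3 = 2*u + 3*(1/3) = 2*u + 1 = 1 + 2*u)
40201 - (a(142, 95)/(-15054) + 7935/18458) = 40201 - ((1 + 2*142)/(-15054) + 7935/18458) = 40201 - ((1 + 284)*(-1/15054) + 7935*(1/18458)) = 40201 - (285*(-1/15054) + 7935/18458) = 40201 - (-95/5018 + 7935/18458) = 40201 - 1*9516080/23155561 = 40201 - 9516080/23155561 = 930867191681/23155561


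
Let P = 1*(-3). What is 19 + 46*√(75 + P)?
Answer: 19 + 276*√2 ≈ 409.32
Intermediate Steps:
P = -3
19 + 46*√(75 + P) = 19 + 46*√(75 - 3) = 19 + 46*√72 = 19 + 46*(6*√2) = 19 + 276*√2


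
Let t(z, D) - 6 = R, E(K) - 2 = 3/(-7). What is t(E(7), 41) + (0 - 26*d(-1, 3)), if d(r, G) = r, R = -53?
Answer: -21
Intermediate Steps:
E(K) = 11/7 (E(K) = 2 + 3/(-7) = 2 + 3*(-1/7) = 2 - 3/7 = 11/7)
t(z, D) = -47 (t(z, D) = 6 - 53 = -47)
t(E(7), 41) + (0 - 26*d(-1, 3)) = -47 + (0 - 26*(-1)) = -47 + (0 + 26) = -47 + 26 = -21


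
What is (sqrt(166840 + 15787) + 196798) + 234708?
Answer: 431506 + sqrt(182627) ≈ 4.3193e+5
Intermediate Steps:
(sqrt(166840 + 15787) + 196798) + 234708 = (sqrt(182627) + 196798) + 234708 = (196798 + sqrt(182627)) + 234708 = 431506 + sqrt(182627)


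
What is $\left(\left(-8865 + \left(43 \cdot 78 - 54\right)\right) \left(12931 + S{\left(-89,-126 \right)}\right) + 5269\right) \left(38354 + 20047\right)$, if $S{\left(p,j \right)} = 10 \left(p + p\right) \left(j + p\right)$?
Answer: $-128580386447646$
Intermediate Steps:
$S{\left(p,j \right)} = 20 p \left(j + p\right)$ ($S{\left(p,j \right)} = 10 \cdot 2 p \left(j + p\right) = 20 p \left(j + p\right)$)
$\left(\left(-8865 + \left(43 \cdot 78 - 54\right)\right) \left(12931 + S{\left(-89,-126 \right)}\right) + 5269\right) \left(38354 + 20047\right) = \left(\left(-8865 + \left(43 \cdot 78 - 54\right)\right) \left(12931 + 20 \left(-89\right) \left(-126 - 89\right)\right) + 5269\right) \left(38354 + 20047\right) = \left(\left(-8865 + \left(3354 - 54\right)\right) \left(12931 + 20 \left(-89\right) \left(-215\right)\right) + 5269\right) 58401 = \left(\left(-8865 + 3300\right) \left(12931 + 382700\right) + 5269\right) 58401 = \left(\left(-5565\right) 395631 + 5269\right) 58401 = \left(-2201686515 + 5269\right) 58401 = \left(-2201681246\right) 58401 = -128580386447646$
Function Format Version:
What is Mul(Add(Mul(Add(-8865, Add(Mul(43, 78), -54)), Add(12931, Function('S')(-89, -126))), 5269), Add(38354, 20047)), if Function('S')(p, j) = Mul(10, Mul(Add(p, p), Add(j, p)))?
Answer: -128580386447646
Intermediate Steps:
Function('S')(p, j) = Mul(20, p, Add(j, p)) (Function('S')(p, j) = Mul(10, Mul(Mul(2, p), Add(j, p))) = Mul(10, Mul(2, p, Add(j, p))) = Mul(20, p, Add(j, p)))
Mul(Add(Mul(Add(-8865, Add(Mul(43, 78), -54)), Add(12931, Function('S')(-89, -126))), 5269), Add(38354, 20047)) = Mul(Add(Mul(Add(-8865, Add(Mul(43, 78), -54)), Add(12931, Mul(20, -89, Add(-126, -89)))), 5269), Add(38354, 20047)) = Mul(Add(Mul(Add(-8865, Add(3354, -54)), Add(12931, Mul(20, -89, -215))), 5269), 58401) = Mul(Add(Mul(Add(-8865, 3300), Add(12931, 382700)), 5269), 58401) = Mul(Add(Mul(-5565, 395631), 5269), 58401) = Mul(Add(-2201686515, 5269), 58401) = Mul(-2201681246, 58401) = -128580386447646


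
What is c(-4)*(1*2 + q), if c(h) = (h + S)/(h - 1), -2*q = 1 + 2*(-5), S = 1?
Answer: 39/10 ≈ 3.9000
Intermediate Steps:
q = 9/2 (q = -(1 + 2*(-5))/2 = -(1 - 10)/2 = -½*(-9) = 9/2 ≈ 4.5000)
c(h) = (1 + h)/(-1 + h) (c(h) = (h + 1)/(h - 1) = (1 + h)/(-1 + h))
c(-4)*(1*2 + q) = ((1 - 4)/(-1 - 4))*(1*2 + 9/2) = (-3/(-5))*(2 + 9/2) = -⅕*(-3)*(13/2) = (⅗)*(13/2) = 39/10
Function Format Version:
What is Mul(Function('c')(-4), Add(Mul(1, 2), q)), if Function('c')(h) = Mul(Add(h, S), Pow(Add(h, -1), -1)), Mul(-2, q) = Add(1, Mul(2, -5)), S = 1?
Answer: Rational(39, 10) ≈ 3.9000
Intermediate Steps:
q = Rational(9, 2) (q = Mul(Rational(-1, 2), Add(1, Mul(2, -5))) = Mul(Rational(-1, 2), Add(1, -10)) = Mul(Rational(-1, 2), -9) = Rational(9, 2) ≈ 4.5000)
Function('c')(h) = Mul(Pow(Add(-1, h), -1), Add(1, h)) (Function('c')(h) = Mul(Add(h, 1), Pow(Add(h, -1), -1)) = Mul(Add(1, h), Pow(Add(-1, h), -1)) = Mul(Pow(Add(-1, h), -1), Add(1, h)))
Mul(Function('c')(-4), Add(Mul(1, 2), q)) = Mul(Mul(Pow(Add(-1, -4), -1), Add(1, -4)), Add(Mul(1, 2), Rational(9, 2))) = Mul(Mul(Pow(-5, -1), -3), Add(2, Rational(9, 2))) = Mul(Mul(Rational(-1, 5), -3), Rational(13, 2)) = Mul(Rational(3, 5), Rational(13, 2)) = Rational(39, 10)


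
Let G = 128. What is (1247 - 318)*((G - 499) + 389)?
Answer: 16722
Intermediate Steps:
(1247 - 318)*((G - 499) + 389) = (1247 - 318)*((128 - 499) + 389) = 929*(-371 + 389) = 929*18 = 16722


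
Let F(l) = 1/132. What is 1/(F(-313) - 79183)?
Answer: -132/10452155 ≈ -1.2629e-5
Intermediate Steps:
F(l) = 1/132
1/(F(-313) - 79183) = 1/(1/132 - 79183) = 1/(-10452155/132) = -132/10452155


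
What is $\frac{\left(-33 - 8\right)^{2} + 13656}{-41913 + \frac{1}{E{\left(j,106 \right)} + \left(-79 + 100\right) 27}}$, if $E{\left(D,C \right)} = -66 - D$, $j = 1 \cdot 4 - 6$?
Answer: $- \frac{7714511}{21082238} \approx -0.36592$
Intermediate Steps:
$j = -2$ ($j = 4 - 6 = -2$)
$\frac{\left(-33 - 8\right)^{2} + 13656}{-41913 + \frac{1}{E{\left(j,106 \right)} + \left(-79 + 100\right) 27}} = \frac{\left(-33 - 8\right)^{2} + 13656}{-41913 + \frac{1}{\left(-66 - -2\right) + \left(-79 + 100\right) 27}} = \frac{\left(-41\right)^{2} + 13656}{-41913 + \frac{1}{\left(-66 + 2\right) + 21 \cdot 27}} = \frac{1681 + 13656}{-41913 + \frac{1}{-64 + 567}} = \frac{15337}{-41913 + \frac{1}{503}} = \frac{15337}{- \frac{21082238}{503}} = 15337 \left(- \frac{503}{21082238}\right) = - \frac{7714511}{21082238}$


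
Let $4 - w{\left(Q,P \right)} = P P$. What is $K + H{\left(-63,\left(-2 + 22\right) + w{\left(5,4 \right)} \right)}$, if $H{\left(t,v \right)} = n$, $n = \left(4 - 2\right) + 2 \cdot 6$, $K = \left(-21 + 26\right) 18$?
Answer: $104$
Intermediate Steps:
$K = 90$ ($K = 5 \cdot 18 = 90$)
$w{\left(Q,P \right)} = 4 - P^{2}$ ($w{\left(Q,P \right)} = 4 - P P = 4 - P^{2}$)
$n = 14$ ($n = 2 + 12 = 14$)
$H{\left(t,v \right)} = 14$
$K + H{\left(-63,\left(-2 + 22\right) + w{\left(5,4 \right)} \right)} = 90 + 14 = 104$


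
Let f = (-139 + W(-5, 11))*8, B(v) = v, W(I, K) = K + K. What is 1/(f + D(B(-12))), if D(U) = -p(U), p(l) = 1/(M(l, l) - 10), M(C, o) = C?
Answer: -22/20591 ≈ -0.0010684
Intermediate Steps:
W(I, K) = 2*K
p(l) = 1/(-10 + l) (p(l) = 1/(l - 10) = 1/(-10 + l))
f = -936 (f = (-139 + 2*11)*8 = (-139 + 22)*8 = -117*8 = -936)
D(U) = -1/(-10 + U)
1/(f + D(B(-12))) = 1/(-936 - 1/(-10 - 12)) = 1/(-936 - 1/(-22)) = 1/(-936 - 1*(-1/22)) = 1/(-936 + 1/22) = 1/(-20591/22) = -22/20591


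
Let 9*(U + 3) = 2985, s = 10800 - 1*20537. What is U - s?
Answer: 30197/3 ≈ 10066.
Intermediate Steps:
s = -9737 (s = 10800 - 20537 = -9737)
U = 986/3 (U = -3 + (⅑)*2985 = -3 + 995/3 = 986/3 ≈ 328.67)
U - s = 986/3 - 1*(-9737) = 986/3 + 9737 = 30197/3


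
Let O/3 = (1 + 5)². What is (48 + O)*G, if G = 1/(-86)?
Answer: -78/43 ≈ -1.8140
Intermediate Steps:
O = 108 (O = 3*(1 + 5)² = 3*6² = 3*36 = 108)
G = -1/86 ≈ -0.011628
(48 + O)*G = (48 + 108)*(-1/86) = 156*(-1/86) = -78/43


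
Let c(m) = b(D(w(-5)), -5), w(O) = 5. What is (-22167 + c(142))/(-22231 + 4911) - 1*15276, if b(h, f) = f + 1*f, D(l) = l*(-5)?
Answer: -264558143/17320 ≈ -15275.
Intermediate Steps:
D(l) = -5*l
b(h, f) = 2*f (b(h, f) = f + f = 2*f)
c(m) = -10 (c(m) = 2*(-5) = -10)
(-22167 + c(142))/(-22231 + 4911) - 1*15276 = (-22167 - 10)/(-22231 + 4911) - 1*15276 = -22177/(-17320) - 15276 = -22177*(-1/17320) - 15276 = 22177/17320 - 15276 = -264558143/17320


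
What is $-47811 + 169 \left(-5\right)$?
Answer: $-48656$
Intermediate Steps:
$-47811 + 169 \left(-5\right) = -47811 - 845 = -48656$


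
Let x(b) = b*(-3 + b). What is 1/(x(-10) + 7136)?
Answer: 1/7266 ≈ 0.00013763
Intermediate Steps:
1/(x(-10) + 7136) = 1/(-10*(-3 - 10) + 7136) = 1/(-10*(-13) + 7136) = 1/(130 + 7136) = 1/7266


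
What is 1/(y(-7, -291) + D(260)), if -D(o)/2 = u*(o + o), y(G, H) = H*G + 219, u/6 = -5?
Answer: 1/33456 ≈ 2.9890e-5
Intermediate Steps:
u = -30 (u = 6*(-5) = -30)
y(G, H) = 219 + G*H (y(G, H) = G*H + 219 = 219 + G*H)
D(o) = 120*o (D(o) = -(-60)*(o + o) = -(-60)*2*o = -(-120)*o = 120*o)
1/(y(-7, -291) + D(260)) = 1/((219 - 7*(-291)) + 120*260) = 1/((219 + 2037) + 31200) = 1/(2256 + 31200) = 1/33456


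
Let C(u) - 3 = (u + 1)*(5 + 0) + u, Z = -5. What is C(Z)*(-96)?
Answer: 2112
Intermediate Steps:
C(u) = 8 + 6*u (C(u) = 3 + ((u + 1)*(5 + 0) + u) = 3 + ((1 + u)*5 + u) = 3 + ((5 + 5*u) + u) = 3 + (5 + 6*u) = 8 + 6*u)
C(Z)*(-96) = (8 + 6*(-5))*(-96) = (8 - 30)*(-96) = -22*(-96) = 2112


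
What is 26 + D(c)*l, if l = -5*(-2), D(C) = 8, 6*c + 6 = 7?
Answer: 106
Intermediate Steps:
c = ⅙ (c = -1 + (⅙)*7 = -1 + 7/6 = ⅙ ≈ 0.16667)
l = 10
26 + D(c)*l = 26 + 8*10 = 26 + 80 = 106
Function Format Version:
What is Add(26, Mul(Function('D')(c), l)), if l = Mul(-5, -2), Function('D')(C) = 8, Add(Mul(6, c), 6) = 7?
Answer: 106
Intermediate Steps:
c = Rational(1, 6) (c = Add(-1, Mul(Rational(1, 6), 7)) = Add(-1, Rational(7, 6)) = Rational(1, 6) ≈ 0.16667)
l = 10
Add(26, Mul(Function('D')(c), l)) = Add(26, Mul(8, 10)) = Add(26, 80) = 106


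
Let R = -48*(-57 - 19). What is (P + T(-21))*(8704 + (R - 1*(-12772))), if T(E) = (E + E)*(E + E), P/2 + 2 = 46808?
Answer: 2396226624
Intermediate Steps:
P = 93612 (P = -4 + 2*46808 = -4 + 93616 = 93612)
R = 3648 (R = -48*(-76) = 3648)
T(E) = 4*E² (T(E) = (2*E)*(2*E) = 4*E²)
(P + T(-21))*(8704 + (R - 1*(-12772))) = (93612 + 4*(-21)²)*(8704 + (3648 - 1*(-12772))) = (93612 + 4*441)*(8704 + (3648 + 12772)) = (93612 + 1764)*(8704 + 16420) = 95376*25124 = 2396226624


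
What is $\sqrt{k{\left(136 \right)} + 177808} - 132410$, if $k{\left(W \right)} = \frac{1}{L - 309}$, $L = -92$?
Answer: $-132410 + \frac{\sqrt{28591703807}}{401} \approx -1.3199 \cdot 10^{5}$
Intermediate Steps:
$k{\left(W \right)} = - \frac{1}{401}$ ($k{\left(W \right)} = \frac{1}{-92 - 309} = \frac{1}{-401} = - \frac{1}{401}$)
$\sqrt{k{\left(136 \right)} + 177808} - 132410 = \sqrt{- \frac{1}{401} + 177808} - 132410 = \sqrt{\frac{71301007}{401}} - 132410 = \frac{\sqrt{28591703807}}{401} - 132410 = -132410 + \frac{\sqrt{28591703807}}{401}$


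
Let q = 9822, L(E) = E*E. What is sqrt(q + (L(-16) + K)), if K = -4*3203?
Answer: I*sqrt(2734) ≈ 52.288*I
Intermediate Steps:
L(E) = E**2
K = -12812
sqrt(q + (L(-16) + K)) = sqrt(9822 + ((-16)**2 - 12812)) = sqrt(9822 + (256 - 12812)) = sqrt(9822 - 12556) = sqrt(-2734) = I*sqrt(2734)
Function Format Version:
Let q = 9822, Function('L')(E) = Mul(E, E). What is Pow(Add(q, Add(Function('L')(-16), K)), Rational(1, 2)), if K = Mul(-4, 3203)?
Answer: Mul(I, Pow(2734, Rational(1, 2))) ≈ Mul(52.288, I)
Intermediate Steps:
Function('L')(E) = Pow(E, 2)
K = -12812
Pow(Add(q, Add(Function('L')(-16), K)), Rational(1, 2)) = Pow(Add(9822, Add(Pow(-16, 2), -12812)), Rational(1, 2)) = Pow(Add(9822, Add(256, -12812)), Rational(1, 2)) = Pow(Add(9822, -12556), Rational(1, 2)) = Pow(-2734, Rational(1, 2)) = Mul(I, Pow(2734, Rational(1, 2)))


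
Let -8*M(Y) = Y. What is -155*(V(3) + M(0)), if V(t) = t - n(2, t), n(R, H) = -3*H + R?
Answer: -1550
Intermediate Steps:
n(R, H) = R - 3*H
M(Y) = -Y/8
V(t) = -2 + 4*t (V(t) = t - (2 - 3*t) = t + (-2 + 3*t) = -2 + 4*t)
-155*(V(3) + M(0)) = -155*((-2 + 4*3) - ⅛*0) = -155*((-2 + 12) + 0) = -155*(10 + 0) = -155*10 = -1550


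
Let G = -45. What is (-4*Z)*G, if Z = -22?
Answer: -3960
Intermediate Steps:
(-4*Z)*G = -4*(-22)*(-45) = 88*(-45) = -3960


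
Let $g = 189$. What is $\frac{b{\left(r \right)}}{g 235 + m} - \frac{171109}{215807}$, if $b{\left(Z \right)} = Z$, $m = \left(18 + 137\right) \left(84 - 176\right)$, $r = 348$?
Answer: $- \frac{5084691059}{6507660085} \approx -0.78134$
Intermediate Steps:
$m = -14260$ ($m = 155 \left(-92\right) = -14260$)
$\frac{b{\left(r \right)}}{g 235 + m} - \frac{171109}{215807} = \frac{348}{189 \cdot 235 - 14260} - \frac{171109}{215807} = \frac{348}{44415 - 14260} - \frac{171109}{215807} = \frac{348}{30155} - \frac{171109}{215807} = - \frac{5084691059}{6507660085}$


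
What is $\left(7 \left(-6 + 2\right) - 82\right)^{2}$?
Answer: $12100$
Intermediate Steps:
$\left(7 \left(-6 + 2\right) - 82\right)^{2} = \left(7 \left(-4\right) - 82\right)^{2} = \left(-28 - 82\right)^{2} = \left(-110\right)^{2} = 12100$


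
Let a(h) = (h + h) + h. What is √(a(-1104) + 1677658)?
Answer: √1674346 ≈ 1294.0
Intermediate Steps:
a(h) = 3*h (a(h) = 2*h + h = 3*h)
√(a(-1104) + 1677658) = √(3*(-1104) + 1677658) = √(-3312 + 1677658) = √1674346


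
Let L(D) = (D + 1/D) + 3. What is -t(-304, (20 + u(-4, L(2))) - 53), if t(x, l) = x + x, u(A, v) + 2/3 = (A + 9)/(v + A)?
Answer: 608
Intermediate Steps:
L(D) = 3 + D + 1/D (L(D) = (D + 1/D) + 3 = 3 + D + 1/D)
u(A, v) = -⅔ + (9 + A)/(A + v) (u(A, v) = -⅔ + (A + 9)/(v + A) = -⅔ + (9 + A)/(A + v))
t(x, l) = 2*x
-t(-304, (20 + u(-4, L(2))) - 53) = -2*(-304) = -1*(-608) = 608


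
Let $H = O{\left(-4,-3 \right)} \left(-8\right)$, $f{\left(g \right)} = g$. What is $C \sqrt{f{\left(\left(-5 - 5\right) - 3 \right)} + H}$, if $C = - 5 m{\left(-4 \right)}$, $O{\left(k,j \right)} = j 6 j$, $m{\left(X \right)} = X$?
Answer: $20 i \sqrt{445} \approx 421.9 i$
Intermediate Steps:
$O{\left(k,j \right)} = 6 j^{2}$ ($O{\left(k,j \right)} = 6 j j = 6 j^{2}$)
$H = -432$ ($H = 6 \left(-3\right)^{2} \left(-8\right) = 6 \cdot 9 \left(-8\right) = 54 \left(-8\right) = -432$)
$C = 20$ ($C = \left(-5\right) \left(-4\right) = 20$)
$C \sqrt{f{\left(\left(-5 - 5\right) - 3 \right)} + H} = 20 \sqrt{\left(\left(-5 - 5\right) - 3\right) - 432} = 20 \sqrt{\left(-10 - 3\right) - 432} = 20 \sqrt{-13 - 432} = 20 \sqrt{-445} = 20 i \sqrt{445}$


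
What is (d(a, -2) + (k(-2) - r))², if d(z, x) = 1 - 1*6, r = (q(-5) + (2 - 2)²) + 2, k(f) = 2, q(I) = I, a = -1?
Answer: 0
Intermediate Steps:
r = -3 (r = (-5 + (2 - 2)²) + 2 = (-5 + 0²) + 2 = (-5 + 0) + 2 = -5 + 2 = -3)
d(z, x) = -5 (d(z, x) = 1 - 6 = -5)
(d(a, -2) + (k(-2) - r))² = (-5 + (2 - 1*(-3)))² = (-5 + (2 + 3))² = (-5 + 5)² = 0² = 0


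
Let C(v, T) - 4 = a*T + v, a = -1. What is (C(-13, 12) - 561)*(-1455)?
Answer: 846810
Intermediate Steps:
C(v, T) = 4 + v - T (C(v, T) = 4 + (-T + v) = 4 + (v - T) = 4 + v - T)
(C(-13, 12) - 561)*(-1455) = ((4 - 13 - 1*12) - 561)*(-1455) = ((4 - 13 - 12) - 561)*(-1455) = (-21 - 561)*(-1455) = -582*(-1455) = 846810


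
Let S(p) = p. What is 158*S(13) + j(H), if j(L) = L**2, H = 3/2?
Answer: 8225/4 ≈ 2056.3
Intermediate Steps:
H = 3/2 (H = 3*(1/2) = 3/2 ≈ 1.5000)
158*S(13) + j(H) = 158*13 + (3/2)**2 = 2054 + 9/4 = 8225/4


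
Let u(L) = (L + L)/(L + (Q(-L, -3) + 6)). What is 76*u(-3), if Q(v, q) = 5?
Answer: -57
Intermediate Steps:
u(L) = 2*L/(11 + L) (u(L) = (L + L)/(L + (5 + 6)) = (2*L)/(L + 11) = (2*L)/(11 + L) = 2*L/(11 + L))
76*u(-3) = 76*(2*(-3)/(11 - 3)) = 76*(2*(-3)/8) = 76*(2*(-3)*(1/8)) = 76*(-3/4) = -57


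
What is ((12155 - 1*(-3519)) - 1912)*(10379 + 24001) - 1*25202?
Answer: 473112358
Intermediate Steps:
((12155 - 1*(-3519)) - 1912)*(10379 + 24001) - 1*25202 = ((12155 + 3519) - 1912)*34380 - 25202 = (15674 - 1912)*34380 - 25202 = 13762*34380 - 25202 = 473137560 - 25202 = 473112358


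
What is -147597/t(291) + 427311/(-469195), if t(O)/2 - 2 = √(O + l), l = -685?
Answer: 3*(-284874*√394 + 23084494553*I)/(938390*(√394 - 2*I)) ≈ -371.76 + 3680.5*I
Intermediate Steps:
t(O) = 4 + 2*√(-685 + O) (t(O) = 4 + 2*√(O - 685) = 4 + 2*√(-685 + O))
-147597/t(291) + 427311/(-469195) = -147597/(4 + 2*√(-685 + 291)) + 427311/(-469195) = -147597/(4 + 2*√(-394)) + 427311*(-1/469195) = -147597/(4 + 2*(I*√394)) - 427311/469195 = -147597/(4 + 2*I*√394) - 427311/469195 = -427311/469195 - 147597/(4 + 2*I*√394)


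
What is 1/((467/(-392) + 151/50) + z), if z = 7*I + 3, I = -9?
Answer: -9800/570079 ≈ -0.017191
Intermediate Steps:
z = -60 (z = 7*(-9) + 3 = -63 + 3 = -60)
1/((467/(-392) + 151/50) + z) = 1/((467/(-392) + 151/50) - 60) = 1/((467*(-1/392) + 151*(1/50)) - 60) = 1/((-467/392 + 151/50) - 60) = 1/(17921/9800 - 60) = 1/(-570079/9800) = -9800/570079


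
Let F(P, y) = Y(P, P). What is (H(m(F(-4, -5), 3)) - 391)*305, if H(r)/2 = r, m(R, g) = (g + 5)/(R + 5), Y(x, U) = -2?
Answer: -352885/3 ≈ -1.1763e+5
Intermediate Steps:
F(P, y) = -2
m(R, g) = (5 + g)/(5 + R)
H(r) = 2*r
(H(m(F(-4, -5), 3)) - 391)*305 = (2*((5 + 3)/(5 - 2)) - 391)*305 = (2*(8/3) - 391)*305 = (16/3 - 391)*305 = -1157/3*305 = -352885/3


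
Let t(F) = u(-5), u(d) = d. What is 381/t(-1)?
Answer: -381/5 ≈ -76.200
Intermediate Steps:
t(F) = -5
381/t(-1) = 381/(-5) = 381*(-⅕) = -381/5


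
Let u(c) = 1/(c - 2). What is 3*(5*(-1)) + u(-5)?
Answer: -106/7 ≈ -15.143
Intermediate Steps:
u(c) = 1/(-2 + c)
3*(5*(-1)) + u(-5) = 3*(5*(-1)) + 1/(-2 - 5) = 3*(-5) + 1/(-7) = -15 - 1/7 = -106/7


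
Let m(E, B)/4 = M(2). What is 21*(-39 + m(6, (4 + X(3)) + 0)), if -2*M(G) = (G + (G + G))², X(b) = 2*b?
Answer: -2331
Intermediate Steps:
M(G) = -9*G²/2 (M(G) = -(G + (G + G))²/2 = -(G + 2*G)²/2 = -9*G²/2)
m(E, B) = -72 (m(E, B) = 4*(-9/2*2²) = 4*(-9/2*4) = 4*(-18) = -72)
21*(-39 + m(6, (4 + X(3)) + 0)) = 21*(-39 - 72) = 21*(-111) = -2331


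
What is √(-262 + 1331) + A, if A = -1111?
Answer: -1111 + √1069 ≈ -1078.3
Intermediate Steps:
√(-262 + 1331) + A = √(-262 + 1331) - 1111 = √1069 - 1111 = -1111 + √1069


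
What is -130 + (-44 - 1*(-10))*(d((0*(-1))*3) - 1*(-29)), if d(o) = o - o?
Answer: -1116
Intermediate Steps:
d(o) = 0
-130 + (-44 - 1*(-10))*(d((0*(-1))*3) - 1*(-29)) = -130 + (-44 - 1*(-10))*(0 - 1*(-29)) = -130 + (-44 + 10)*(0 + 29) = -130 - 34*29 = -130 - 986 = -1116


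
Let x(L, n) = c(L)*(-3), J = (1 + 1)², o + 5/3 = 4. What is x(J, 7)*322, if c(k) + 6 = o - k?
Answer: 7406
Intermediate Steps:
o = 7/3 (o = -5/3 + 4 = 7/3 ≈ 2.3333)
c(k) = -11/3 - k (c(k) = -6 + (7/3 - k) = -11/3 - k)
J = 4 (J = 2² = 4)
x(L, n) = 11 + 3*L (x(L, n) = (-11/3 - L)*(-3) = 11 + 3*L)
x(J, 7)*322 = (11 + 3*4)*322 = (11 + 12)*322 = 23*322 = 7406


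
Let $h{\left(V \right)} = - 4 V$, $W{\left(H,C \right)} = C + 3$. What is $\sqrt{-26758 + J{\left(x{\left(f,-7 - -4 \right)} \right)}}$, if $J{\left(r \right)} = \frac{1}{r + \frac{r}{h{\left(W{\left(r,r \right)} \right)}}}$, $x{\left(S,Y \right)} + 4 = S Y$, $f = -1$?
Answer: $\frac{i \sqrt{1311198}}{7} \approx 163.58 i$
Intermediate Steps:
$W{\left(H,C \right)} = 3 + C$
$x{\left(S,Y \right)} = -4 + S Y$
$J{\left(r \right)} = \frac{1}{r + \frac{r}{-12 - 4 r}}$ ($J{\left(r \right)} = \frac{1}{r + \frac{r}{\left(-4\right) \left(3 + r\right)}} = \frac{1}{r + \frac{r}{-12 - 4 r}}$)
$\sqrt{-26758 + J{\left(x{\left(f,-7 - -4 \right)} \right)}} = \sqrt{-26758 + \frac{4 \left(3 - \left(-3 + 4\right)\right)}{\left(-4 - \left(-7 - -4\right)\right) \left(11 + 4 \left(-4 - \left(-7 - -4\right)\right)\right)}} = \sqrt{-26758 + \frac{4 \left(3 - 1\right)}{\left(-4 - \left(-7 + 4\right)\right) \left(11 + 4 \left(-4 - \left(-7 + 4\right)\right)\right)}} = \sqrt{-26758 + \frac{4 \left(3 - 1\right)}{\left(-4 - -3\right) \left(11 + 4 \left(-4 - -3\right)\right)}} = \sqrt{-26758 + \frac{4 \left(3 + \left(-4 + 3\right)\right)}{\left(-4 + 3\right) \left(11 + 4 \left(-4 + 3\right)\right)}} = \sqrt{-26758 + \frac{4 \left(3 - 1\right)}{\left(-1\right) \left(11 + 4 \left(-1\right)\right)}} = \sqrt{-26758 + 4 \left(-1\right) \frac{1}{11 - 4} \cdot 2} = \sqrt{-26758 + 4 \left(-1\right) \frac{1}{7} \cdot 2} = \sqrt{-26758 - \frac{8}{7}} = \sqrt{- \frac{187314}{7}} = \frac{i \sqrt{1311198}}{7}$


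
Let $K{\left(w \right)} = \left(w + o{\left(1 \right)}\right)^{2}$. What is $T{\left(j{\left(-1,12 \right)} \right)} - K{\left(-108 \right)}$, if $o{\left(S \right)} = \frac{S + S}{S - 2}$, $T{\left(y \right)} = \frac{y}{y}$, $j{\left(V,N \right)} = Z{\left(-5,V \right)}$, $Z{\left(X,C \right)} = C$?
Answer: $-12099$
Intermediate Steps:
$j{\left(V,N \right)} = V$
$T{\left(y \right)} = 1$
$o{\left(S \right)} = \frac{2 S}{-2 + S}$
$K{\left(w \right)} = \left(-2 + w\right)^{2}$ ($K{\left(w \right)} = \left(w + 2 \cdot 1 \frac{1}{-2 + 1}\right)^{2} = \left(w + 2 \cdot 1 \frac{1}{-1}\right)^{2} = \left(w + 2 \cdot 1 \left(-1\right)\right)^{2} = \left(w - 2\right)^{2} = \left(-2 + w\right)^{2}$)
$T{\left(j{\left(-1,12 \right)} \right)} - K{\left(-108 \right)} = 1 - \left(-2 - 108\right)^{2} = 1 - \left(-110\right)^{2} = 1 - 12100 = -12099$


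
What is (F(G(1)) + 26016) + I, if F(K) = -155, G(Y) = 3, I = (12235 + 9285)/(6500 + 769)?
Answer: 188005129/7269 ≈ 25864.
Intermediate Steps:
I = 21520/7269 ≈ 2.9605
(F(G(1)) + 26016) + I = (-155 + 26016) + 21520/7269 = 25861 + 21520/7269 = 188005129/7269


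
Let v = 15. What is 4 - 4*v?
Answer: -56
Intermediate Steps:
4 - 4*v = 4 - 4*15 = 4 - 60 = -56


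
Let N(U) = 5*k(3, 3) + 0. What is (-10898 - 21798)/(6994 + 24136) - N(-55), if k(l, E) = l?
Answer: -249823/15565 ≈ -16.050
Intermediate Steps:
N(U) = 15 (N(U) = 5*3 + 0 = 15 + 0 = 15)
(-10898 - 21798)/(6994 + 24136) - N(-55) = (-10898 - 21798)/(6994 + 24136) - 1*15 = -32696/31130 - 15 = -32696*1/31130 - 15 = -16348/15565 - 15 = -249823/15565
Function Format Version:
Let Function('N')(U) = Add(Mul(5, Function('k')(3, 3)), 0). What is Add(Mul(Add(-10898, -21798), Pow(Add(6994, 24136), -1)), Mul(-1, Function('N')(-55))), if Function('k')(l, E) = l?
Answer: Rational(-249823, 15565) ≈ -16.050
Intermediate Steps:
Function('N')(U) = 15 (Function('N')(U) = Add(Mul(5, 3), 0) = Add(15, 0) = 15)
Add(Mul(Add(-10898, -21798), Pow(Add(6994, 24136), -1)), Mul(-1, Function('N')(-55))) = Add(Mul(Add(-10898, -21798), Pow(Add(6994, 24136), -1)), Mul(-1, 15)) = Add(Mul(-32696, Pow(31130, -1)), -15) = Add(Mul(-32696, Rational(1, 31130)), -15) = Add(Rational(-16348, 15565), -15) = Rational(-249823, 15565)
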